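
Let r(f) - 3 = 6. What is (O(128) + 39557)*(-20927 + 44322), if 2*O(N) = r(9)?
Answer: 1851082585/2 ≈ 9.2554e+8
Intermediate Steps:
r(f) = 9 (r(f) = 3 + 6 = 9)
O(N) = 9/2 (O(N) = (1/2)*9 = 9/2)
(O(128) + 39557)*(-20927 + 44322) = (9/2 + 39557)*(-20927 + 44322) = (79123/2)*23395 = 1851082585/2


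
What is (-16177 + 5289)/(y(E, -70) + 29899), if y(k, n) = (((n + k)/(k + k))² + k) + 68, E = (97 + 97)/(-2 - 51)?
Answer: -5429595176/14992514841 ≈ -0.36215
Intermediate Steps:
E = -194/53 (E = 194/(-53) = 194*(-1/53) = -194/53 ≈ -3.6604)
y(k, n) = 68 + k + (k + n)²/(4*k²) (y(k, n) = (((k + n)/((2*k)))² + k) + 68 = (((k + n)*(1/(2*k)))² + k) + 68 = (((k + n)/(2*k))² + k) + 68 = ((k + n)²/(4*k²) + k) + 68 = (k + (k + n)²/(4*k²)) + 68 = 68 + k + (k + n)²/(4*k²))
(-16177 + 5289)/(y(E, -70) + 29899) = (-16177 + 5289)/((68 - 194/53 + (-194/53 - 70)²/(4*(-194/53)²)) + 29899) = -10888/((68 - 194/53 + (¼)*(2809/37636)*(-3904/53)²) + 29899) = -10888/((68 - 194/53 + (¼)*(2809/37636)*(15241216/2809)) + 29899) = -10888/((68 - 194/53 + 952576/9409) + 29899) = -10888/(82571218/498677 + 29899) = -10888/14992514841/498677 = -10888*498677/14992514841 = -5429595176/14992514841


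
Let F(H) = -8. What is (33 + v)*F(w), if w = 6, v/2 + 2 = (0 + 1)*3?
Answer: -280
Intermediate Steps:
v = 2 (v = -4 + 2*((0 + 1)*3) = -4 + 2*(1*3) = -4 + 2*3 = -4 + 6 = 2)
(33 + v)*F(w) = (33 + 2)*(-8) = 35*(-8) = -280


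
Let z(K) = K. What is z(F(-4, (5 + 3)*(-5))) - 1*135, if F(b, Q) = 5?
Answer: -130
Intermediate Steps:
z(F(-4, (5 + 3)*(-5))) - 1*135 = 5 - 1*135 = 5 - 135 = -130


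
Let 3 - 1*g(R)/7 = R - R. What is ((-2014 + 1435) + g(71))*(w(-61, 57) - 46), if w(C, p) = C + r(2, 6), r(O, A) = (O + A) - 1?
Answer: 55800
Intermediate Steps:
r(O, A) = -1 + A + O (r(O, A) = (A + O) - 1 = -1 + A + O)
w(C, p) = 7 + C (w(C, p) = C + (-1 + 6 + 2) = C + 7 = 7 + C)
g(R) = 21 (g(R) = 21 - 7*(R - R) = 21 - 7*0 = 21 + 0 = 21)
((-2014 + 1435) + g(71))*(w(-61, 57) - 46) = ((-2014 + 1435) + 21)*((7 - 61) - 46) = (-579 + 21)*(-54 - 46) = -558*(-100) = 55800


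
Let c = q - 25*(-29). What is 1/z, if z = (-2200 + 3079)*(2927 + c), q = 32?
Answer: 1/3238236 ≈ 3.0881e-7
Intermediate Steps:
c = 757 (c = 32 - 25*(-29) = 32 + 725 = 757)
z = 3238236 (z = (-2200 + 3079)*(2927 + 757) = 879*3684 = 3238236)
1/z = 1/3238236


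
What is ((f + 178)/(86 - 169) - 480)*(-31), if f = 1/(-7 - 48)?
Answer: 68230659/4565 ≈ 14946.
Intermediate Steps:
f = -1/55 (f = 1/(-55) = -1/55 ≈ -0.018182)
((f + 178)/(86 - 169) - 480)*(-31) = ((-1/55 + 178)/(86 - 169) - 480)*(-31) = ((9789/55)/(-83) - 480)*(-31) = ((9789/55)*(-1/83) - 480)*(-31) = (-9789/4565 - 480)*(-31) = -2200989/4565*(-31) = 68230659/4565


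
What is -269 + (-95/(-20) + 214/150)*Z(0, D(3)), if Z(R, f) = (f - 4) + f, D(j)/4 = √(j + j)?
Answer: -22028/75 + 3706*√6/75 ≈ -172.67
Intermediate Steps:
D(j) = 4*√2*√j (D(j) = 4*√(j + j) = 4*√(2*j) = 4*(√2*√j) = 4*√2*√j)
Z(R, f) = -4 + 2*f (Z(R, f) = (-4 + f) + f = -4 + 2*f)
-269 + (-95/(-20) + 214/150)*Z(0, D(3)) = -269 + (-95/(-20) + 214/150)*(-4 + 2*(4*√2*√3)) = -269 + (-95*(-1/20) + 214*(1/150))*(-4 + 2*(4*√6)) = -269 + (19/4 + 107/75)*(-4 + 8*√6) = -269 + 1853*(-4 + 8*√6)/300 = -269 + (-1853/75 + 3706*√6/75) = -22028/75 + 3706*√6/75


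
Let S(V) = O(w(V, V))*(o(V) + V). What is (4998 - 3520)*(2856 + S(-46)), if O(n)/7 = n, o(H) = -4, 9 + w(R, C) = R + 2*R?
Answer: 80264268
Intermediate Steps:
w(R, C) = -9 + 3*R (w(R, C) = -9 + (R + 2*R) = -9 + 3*R)
O(n) = 7*n
S(V) = (-63 + 21*V)*(-4 + V) (S(V) = (7*(-9 + 3*V))*(-4 + V) = (-63 + 21*V)*(-4 + V))
(4998 - 3520)*(2856 + S(-46)) = (4998 - 3520)*(2856 + 21*(-4 - 46)*(-3 - 46)) = 1478*(2856 + 21*(-50)*(-49)) = 1478*(2856 + 51450) = 1478*54306 = 80264268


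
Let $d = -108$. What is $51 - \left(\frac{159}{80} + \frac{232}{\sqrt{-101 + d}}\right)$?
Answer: $\frac{3921}{80} + \frac{232 i \sqrt{209}}{209} \approx 49.013 + 16.048 i$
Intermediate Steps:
$51 - \left(\frac{159}{80} + \frac{232}{\sqrt{-101 + d}}\right) = 51 - \left(\frac{159}{80} + \frac{232}{\sqrt{-101 - 108}}\right) = 51 - \left(\frac{159}{80} + \frac{232}{\sqrt{-209}}\right) = 51 - \left(\frac{159}{80} + \frac{232}{i \sqrt{209}}\right) = 51 - \left(\frac{159}{80} + 232 \left(- \frac{i \sqrt{209}}{209}\right)\right) = 51 - \left(\frac{159}{80} - \frac{232 i \sqrt{209}}{209}\right) = \frac{3921}{80} + \frac{232 i \sqrt{209}}{209}$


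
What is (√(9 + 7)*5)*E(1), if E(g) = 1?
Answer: 20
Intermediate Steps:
(√(9 + 7)*5)*E(1) = (√(9 + 7)*5)*1 = (√16*5)*1 = (4*5)*1 = 20*1 = 20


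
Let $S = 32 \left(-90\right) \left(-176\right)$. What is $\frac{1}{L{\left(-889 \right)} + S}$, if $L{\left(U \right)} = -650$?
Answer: $\frac{1}{506230} \approx 1.9754 \cdot 10^{-6}$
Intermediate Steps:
$S = 506880$ ($S = \left(-2880\right) \left(-176\right) = 506880$)
$\frac{1}{L{\left(-889 \right)} + S} = \frac{1}{-650 + 506880} = \frac{1}{506230}$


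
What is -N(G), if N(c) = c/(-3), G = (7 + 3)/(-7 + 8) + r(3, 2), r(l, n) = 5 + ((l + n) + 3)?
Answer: 23/3 ≈ 7.6667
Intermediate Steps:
r(l, n) = 8 + l + n (r(l, n) = 5 + (3 + l + n) = 8 + l + n)
G = 23 (G = (7 + 3)/(-7 + 8) + (8 + 3 + 2) = 10/1 + 13 = 10*1 + 13 = 10 + 13 = 23)
N(c) = -c/3 (N(c) = c*(-⅓) = -c/3)
-N(G) = -(-1)*23/3 = -1*(-23/3) = 23/3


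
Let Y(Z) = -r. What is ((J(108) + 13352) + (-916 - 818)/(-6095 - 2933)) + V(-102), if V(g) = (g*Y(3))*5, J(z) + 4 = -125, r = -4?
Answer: 50480929/4514 ≈ 11183.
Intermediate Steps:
Y(Z) = 4 (Y(Z) = -1*(-4) = 4)
J(z) = -129 (J(z) = -4 - 125 = -129)
V(g) = 20*g (V(g) = (g*4)*5 = (4*g)*5 = 20*g)
((J(108) + 13352) + (-916 - 818)/(-6095 - 2933)) + V(-102) = ((-129 + 13352) + (-916 - 818)/(-6095 - 2933)) + 20*(-102) = (13223 - 1734/(-9028)) - 2040 = (13223 - 1734*(-1/9028)) - 2040 = (13223 + 867/4514) - 2040 = 59689489/4514 - 2040 = 50480929/4514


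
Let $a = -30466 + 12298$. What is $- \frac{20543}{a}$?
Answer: $\frac{20543}{18168} \approx 1.1307$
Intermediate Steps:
$a = -18168$
$- \frac{20543}{a} = - \frac{20543}{-18168} = \left(-20543\right) \left(- \frac{1}{18168}\right) = \frac{20543}{18168}$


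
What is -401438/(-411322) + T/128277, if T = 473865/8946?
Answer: 10973131615903/11238551417322 ≈ 0.97638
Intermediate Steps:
T = 22565/426 (T = 473865*(1/8946) = 22565/426 ≈ 52.969)
-401438/(-411322) + T/128277 = -401438/(-411322) + (22565/426)/128277 = -401438*(-1/411322) + (22565/426)*(1/128277) = 200719/205661 + 22565/54646002 = 10973131615903/11238551417322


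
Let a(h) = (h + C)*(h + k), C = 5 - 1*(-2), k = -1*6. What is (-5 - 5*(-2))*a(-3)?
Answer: -180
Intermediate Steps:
k = -6
C = 7 (C = 5 + 2 = 7)
a(h) = (-6 + h)*(7 + h) (a(h) = (h + 7)*(h - 6) = (7 + h)*(-6 + h) = (-6 + h)*(7 + h))
(-5 - 5*(-2))*a(-3) = (-5 - 5*(-2))*(-42 - 3 + (-3)**2) = (-5 + 10)*(-42 - 3 + 9) = 5*(-36) = -180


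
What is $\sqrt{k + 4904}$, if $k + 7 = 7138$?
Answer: $\sqrt{12035} \approx 109.7$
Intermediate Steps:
$k = 7131$ ($k = -7 + 7138 = 7131$)
$\sqrt{k + 4904} = \sqrt{7131 + 4904} = \sqrt{12035}$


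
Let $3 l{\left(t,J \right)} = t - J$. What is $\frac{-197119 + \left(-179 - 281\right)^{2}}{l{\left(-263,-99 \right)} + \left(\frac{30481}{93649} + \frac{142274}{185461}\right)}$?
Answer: $- \frac{754528328201727}{2791460335295} \approx -270.3$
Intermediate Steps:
$l{\left(t,J \right)} = - \frac{J}{3} + \frac{t}{3}$ ($l{\left(t,J \right)} = \frac{t - J}{3} = - \frac{J}{3} + \frac{t}{3}$)
$\frac{-197119 + \left(-179 - 281\right)^{2}}{l{\left(-263,-99 \right)} + \left(\frac{30481}{93649} + \frac{142274}{185461}\right)} = \frac{-197119 + \left(-179 - 281\right)^{2}}{\left(\left(- \frac{1}{3}\right) \left(-99\right) + \frac{1}{3} \left(-263\right)\right) + \left(\frac{30481}{93649} + \frac{142274}{185461}\right)} = \frac{-197119 + \left(-460\right)^{2}}{\left(33 - \frac{263}{3}\right) + \left(30481 \cdot \frac{1}{93649} + 142274 \cdot \frac{1}{185461}\right)} = \frac{-197119 + 211600}{- \frac{164}{3} + \left(\frac{30481}{93649} + \frac{142274}{185461}\right)} = \frac{14481}{- \frac{164}{3} + \frac{18976854567}{17368237189}} = \frac{14481}{- \frac{2791460335295}{52104711567}} = 14481 \left(- \frac{52104711567}{2791460335295}\right) = - \frac{754528328201727}{2791460335295}$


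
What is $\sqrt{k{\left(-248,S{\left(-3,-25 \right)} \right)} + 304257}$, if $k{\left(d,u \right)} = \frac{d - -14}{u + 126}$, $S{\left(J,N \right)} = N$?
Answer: $\frac{\sqrt{3103702023}}{101} \approx 551.59$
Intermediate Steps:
$k{\left(d,u \right)} = \frac{14 + d}{126 + u}$ ($k{\left(d,u \right)} = \frac{d + 14}{126 + u} = \frac{14 + d}{126 + u}$)
$\sqrt{k{\left(-248,S{\left(-3,-25 \right)} \right)} + 304257} = \sqrt{\frac{14 - 248}{126 - 25} + 304257} = \sqrt{\frac{1}{101} \left(-234\right) + 304257} = \sqrt{- \frac{234}{101} + 304257} = \sqrt{\frac{30729723}{101}} = \frac{\sqrt{3103702023}}{101}$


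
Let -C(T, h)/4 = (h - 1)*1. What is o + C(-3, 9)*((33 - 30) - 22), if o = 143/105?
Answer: 63983/105 ≈ 609.36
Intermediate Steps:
o = 143/105 (o = 143*(1/105) = 143/105 ≈ 1.3619)
C(T, h) = 4 - 4*h (C(T, h) = -4*(h - 1) = -4*(-1 + h) = 4 - 4*h)
o + C(-3, 9)*((33 - 30) - 22) = 143/105 + (4 - 4*9)*((33 - 30) - 22) = 143/105 + (4 - 36)*(3 - 22) = 143/105 - 32*(-19) = 143/105 + 608 = 63983/105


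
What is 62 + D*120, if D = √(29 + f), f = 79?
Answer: 62 + 720*√3 ≈ 1309.1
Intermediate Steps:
D = 6*√3 (D = √(29 + 79) = √108 = 6*√3 ≈ 10.392)
62 + D*120 = 62 + (6*√3)*120 = 62 + 720*√3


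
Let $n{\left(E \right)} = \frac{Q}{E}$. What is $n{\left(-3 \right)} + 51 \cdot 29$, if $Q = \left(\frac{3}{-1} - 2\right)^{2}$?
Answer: $\frac{4412}{3} \approx 1470.7$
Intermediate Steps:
$Q = 25$ ($Q = \left(3 \left(-1\right) - 2\right)^{2} = \left(-3 - 2\right)^{2} = \left(-5\right)^{2} = 25$)
$n{\left(E \right)} = \frac{25}{E}$
$n{\left(-3 \right)} + 51 \cdot 29 = \frac{25}{-3} + 51 \cdot 29 = 25 \left(- \frac{1}{3}\right) + 1479 = - \frac{25}{3} + 1479 = \frac{4412}{3}$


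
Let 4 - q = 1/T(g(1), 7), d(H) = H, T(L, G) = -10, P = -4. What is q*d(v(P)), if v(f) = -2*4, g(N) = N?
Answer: -164/5 ≈ -32.800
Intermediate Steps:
v(f) = -8
q = 41/10 (q = 4 - 1/(-10) = 4 - 1*(-⅒) = 4 + ⅒ = 41/10 ≈ 4.1000)
q*d(v(P)) = (41/10)*(-8) = -164/5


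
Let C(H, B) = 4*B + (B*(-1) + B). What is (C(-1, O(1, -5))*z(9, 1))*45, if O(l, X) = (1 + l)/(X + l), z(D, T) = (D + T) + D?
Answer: -1710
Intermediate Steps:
z(D, T) = T + 2*D
O(l, X) = (1 + l)/(X + l)
C(H, B) = 4*B (C(H, B) = 4*B + (-B + B) = 4*B + 0 = 4*B)
(C(-1, O(1, -5))*z(9, 1))*45 = ((4*((1 + 1)/(-5 + 1)))*(1 + 2*9))*45 = ((4*(2/(-4)))*(1 + 18))*45 = ((4*(-¼*2))*19)*45 = ((4*(-½))*19)*45 = -2*19*45 = -38*45 = -1710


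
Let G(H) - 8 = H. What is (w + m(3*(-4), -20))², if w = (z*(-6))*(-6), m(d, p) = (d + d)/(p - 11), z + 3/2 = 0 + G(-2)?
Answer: 25462116/961 ≈ 26495.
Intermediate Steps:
G(H) = 8 + H
z = 9/2 (z = -3/2 + (0 + (8 - 2)) = -3/2 + (0 + 6) = -3/2 + 6 = 9/2 ≈ 4.5000)
m(d, p) = 2*d/(-11 + p) (m(d, p) = (2*d)/(-11 + p) = 2*d/(-11 + p))
w = 162 (w = ((9/2)*(-6))*(-6) = -27*(-6) = 162)
(w + m(3*(-4), -20))² = (162 + 2*(3*(-4))/(-11 - 20))² = (162 + 2*(-12)/(-31))² = (162 + 2*(-12)*(-1/31))² = (162 + 24/31)² = (5046/31)² = 25462116/961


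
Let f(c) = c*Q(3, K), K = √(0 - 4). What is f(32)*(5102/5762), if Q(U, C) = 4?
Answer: 326528/2881 ≈ 113.34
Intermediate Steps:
K = 2*I (K = √(-4) = 2*I ≈ 2.0*I)
f(c) = 4*c (f(c) = c*4 = 4*c)
f(32)*(5102/5762) = (4*32)*(5102/5762) = 128*(5102*(1/5762)) = 128*(2551/2881) = 326528/2881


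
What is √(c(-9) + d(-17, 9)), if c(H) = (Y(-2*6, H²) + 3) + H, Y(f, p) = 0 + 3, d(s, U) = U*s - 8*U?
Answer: 2*I*√57 ≈ 15.1*I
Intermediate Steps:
d(s, U) = -8*U + U*s
Y(f, p) = 3
c(H) = 6 + H (c(H) = (3 + 3) + H = 6 + H)
√(c(-9) + d(-17, 9)) = √((6 - 9) + 9*(-8 - 17)) = √(-3 + 9*(-25)) = √(-3 - 225) = √(-228) = 2*I*√57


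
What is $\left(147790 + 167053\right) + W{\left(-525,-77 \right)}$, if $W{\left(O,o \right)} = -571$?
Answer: $314272$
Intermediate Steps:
$\left(147790 + 167053\right) + W{\left(-525,-77 \right)} = \left(147790 + 167053\right) - 571 = 314843 - 571 = 314272$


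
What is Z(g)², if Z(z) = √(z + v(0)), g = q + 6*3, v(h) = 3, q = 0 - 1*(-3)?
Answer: 24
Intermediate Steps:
q = 3 (q = 0 + 3 = 3)
g = 21 (g = 3 + 6*3 = 3 + 18 = 21)
Z(z) = √(3 + z) (Z(z) = √(z + 3) = √(3 + z))
Z(g)² = (√(3 + 21))² = (√24)² = (2*√6)² = 24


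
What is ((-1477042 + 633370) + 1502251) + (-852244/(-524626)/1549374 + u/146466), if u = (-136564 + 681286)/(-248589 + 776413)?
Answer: 191595875474878260587448893/290923147371117756176 ≈ 6.5858e+5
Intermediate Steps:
u = 272361/263912 (u = 544722/527824 = 544722*(1/527824) = 272361/263912 ≈ 1.0320)
((-1477042 + 633370) + 1502251) + (-852244/(-524626)/1549374 + u/146466) = ((-1477042 + 633370) + 1502251) + (-852244/(-524626)/1549374 + (272361/263912)/146466) = (-843672 + 1502251) + (-852244*(-1/524626)*(1/1549374) + (272361/263912)*(1/146466)) = 658579 + ((426122/262313)*(1/1549374) + 90787/12884711664) = 658579 + (213061/203210471031 + 90787/12884711664) = 658579 + 2354899842814989/290923147371117756176 = 191595875474878260587448893/290923147371117756176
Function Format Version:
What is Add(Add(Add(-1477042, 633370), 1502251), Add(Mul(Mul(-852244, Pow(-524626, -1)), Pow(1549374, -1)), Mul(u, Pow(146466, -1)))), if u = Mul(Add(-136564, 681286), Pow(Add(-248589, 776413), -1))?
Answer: Rational(191595875474878260587448893, 290923147371117756176) ≈ 6.5858e+5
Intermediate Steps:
u = Rational(272361, 263912) (u = Mul(544722, Pow(527824, -1)) = Mul(544722, Rational(1, 527824)) = Rational(272361, 263912) ≈ 1.0320)
Add(Add(Add(-1477042, 633370), 1502251), Add(Mul(Mul(-852244, Pow(-524626, -1)), Pow(1549374, -1)), Mul(u, Pow(146466, -1)))) = Add(Add(Add(-1477042, 633370), 1502251), Add(Mul(Mul(-852244, Pow(-524626, -1)), Pow(1549374, -1)), Mul(Rational(272361, 263912), Pow(146466, -1)))) = Add(Add(-843672, 1502251), Add(Mul(Mul(-852244, Rational(-1, 524626)), Rational(1, 1549374)), Mul(Rational(272361, 263912), Rational(1, 146466)))) = Add(658579, Add(Mul(Rational(426122, 262313), Rational(1, 1549374)), Rational(90787, 12884711664))) = Add(658579, Add(Rational(213061, 203210471031), Rational(90787, 12884711664))) = Add(658579, Rational(2354899842814989, 290923147371117756176)) = Rational(191595875474878260587448893, 290923147371117756176)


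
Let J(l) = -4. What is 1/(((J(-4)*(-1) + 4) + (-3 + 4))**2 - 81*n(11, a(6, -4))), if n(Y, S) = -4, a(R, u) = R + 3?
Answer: 1/405 ≈ 0.0024691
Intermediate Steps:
a(R, u) = 3 + R
1/(((J(-4)*(-1) + 4) + (-3 + 4))**2 - 81*n(11, a(6, -4))) = 1/(((-4*(-1) + 4) + (-3 + 4))**2 - 81*(-4)) = 1/(((4 + 4) + 1)**2 + 324) = 1/((8 + 1)**2 + 324) = 1/(9**2 + 324) = 1/(81 + 324) = 1/405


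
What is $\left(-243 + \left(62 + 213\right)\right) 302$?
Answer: $9664$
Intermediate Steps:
$\left(-243 + \left(62 + 213\right)\right) 302 = \left(-243 + 275\right) 302 = 32 \cdot 302 = 9664$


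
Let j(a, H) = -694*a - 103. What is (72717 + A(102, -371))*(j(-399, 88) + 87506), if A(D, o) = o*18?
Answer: 24058602051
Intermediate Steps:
A(D, o) = 18*o
j(a, H) = -103 - 694*a
(72717 + A(102, -371))*(j(-399, 88) + 87506) = (72717 + 18*(-371))*((-103 - 694*(-399)) + 87506) = (72717 - 6678)*((-103 + 276906) + 87506) = 66039*(276803 + 87506) = 66039*364309 = 24058602051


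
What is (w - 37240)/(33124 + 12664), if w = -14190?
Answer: -25715/22894 ≈ -1.1232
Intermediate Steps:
(w - 37240)/(33124 + 12664) = (-14190 - 37240)/(33124 + 12664) = -51430/45788 = -51430*1/45788 = -25715/22894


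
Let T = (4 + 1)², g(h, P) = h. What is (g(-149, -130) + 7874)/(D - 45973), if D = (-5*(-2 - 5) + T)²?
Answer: -7725/42373 ≈ -0.18231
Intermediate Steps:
T = 25 (T = 5² = 25)
D = 3600 (D = (-5*(-2 - 5) + 25)² = (-5*(-7) + 25)² = (35 + 25)² = 60² = 3600)
(g(-149, -130) + 7874)/(D - 45973) = (-149 + 7874)/(3600 - 45973) = 7725/(-42373) = 7725*(-1/42373) = -7725/42373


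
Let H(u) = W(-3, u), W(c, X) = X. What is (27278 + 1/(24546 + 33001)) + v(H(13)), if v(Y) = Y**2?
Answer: 1579492510/57547 ≈ 27447.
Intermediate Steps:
H(u) = u
(27278 + 1/(24546 + 33001)) + v(H(13)) = (27278 + 1/(24546 + 33001)) + 13**2 = (27278 + 1/57547) + 169 = 1569767067/57547 + 169 = 1579492510/57547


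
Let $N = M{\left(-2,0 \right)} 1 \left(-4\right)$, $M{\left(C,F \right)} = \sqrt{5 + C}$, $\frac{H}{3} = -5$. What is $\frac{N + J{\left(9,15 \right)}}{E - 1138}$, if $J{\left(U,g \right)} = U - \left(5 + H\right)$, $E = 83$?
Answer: $- \frac{19}{1055} + \frac{4 \sqrt{3}}{1055} \approx -0.011442$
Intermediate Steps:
$H = -15$ ($H = 3 \left(-5\right) = -15$)
$N = - 4 \sqrt{3}$ ($N = \sqrt{5 - 2} \cdot 1 \left(-4\right) = \sqrt{3} \cdot 1 \left(-4\right) = \sqrt{3} \left(-4\right) = - 4 \sqrt{3} \approx -6.9282$)
$J{\left(U,g \right)} = 10 + U$ ($J{\left(U,g \right)} = U - \left(5 - 15\right) = U - -10 = U + 10 = 10 + U$)
$\frac{N + J{\left(9,15 \right)}}{E - 1138} = \frac{- 4 \sqrt{3} + \left(10 + 9\right)}{83 - 1138} = \frac{- 4 \sqrt{3} + 19}{-1055} = \left(19 - 4 \sqrt{3}\right) \left(- \frac{1}{1055}\right) = - \frac{19}{1055} + \frac{4 \sqrt{3}}{1055}$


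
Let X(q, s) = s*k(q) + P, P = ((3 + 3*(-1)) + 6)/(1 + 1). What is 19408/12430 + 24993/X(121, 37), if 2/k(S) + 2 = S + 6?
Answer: 19420793971/2790535 ≈ 6959.5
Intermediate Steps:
k(S) = 2/(4 + S) (k(S) = 2/(-2 + (S + 6)) = 2/(-2 + (6 + S)) = 2/(4 + S))
P = 3 (P = ((3 - 3) + 6)/2 = (0 + 6)*(1/2) = 6*(1/2) = 3)
X(q, s) = 3 + 2*s/(4 + q) (X(q, s) = s*(2/(4 + q)) + 3 = 2*s/(4 + q) + 3 = 3 + 2*s/(4 + q))
19408/12430 + 24993/X(121, 37) = 19408/12430 + 24993/(((12 + 2*37 + 3*121)/(4 + 121))) = 19408*(1/12430) + 24993/(((12 + 74 + 363)/125)) = 9704/6215 + 24993/(((1/125)*449)) = 9704/6215 + 24993/(449/125) = 9704/6215 + 24993*(125/449) = 9704/6215 + 3124125/449 = 19420793971/2790535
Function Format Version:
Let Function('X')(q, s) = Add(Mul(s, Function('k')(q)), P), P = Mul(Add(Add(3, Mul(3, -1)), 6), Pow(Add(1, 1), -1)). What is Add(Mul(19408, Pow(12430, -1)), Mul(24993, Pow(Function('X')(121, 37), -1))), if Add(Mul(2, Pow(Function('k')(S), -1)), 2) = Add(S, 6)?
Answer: Rational(19420793971, 2790535) ≈ 6959.5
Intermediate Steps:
Function('k')(S) = Mul(2, Pow(Add(4, S), -1)) (Function('k')(S) = Mul(2, Pow(Add(-2, Add(S, 6)), -1)) = Mul(2, Pow(Add(-2, Add(6, S)), -1)) = Mul(2, Pow(Add(4, S), -1)))
P = 3 (P = Mul(Add(Add(3, -3), 6), Pow(2, -1)) = Mul(Add(0, 6), Rational(1, 2)) = Mul(6, Rational(1, 2)) = 3)
Function('X')(q, s) = Add(3, Mul(2, s, Pow(Add(4, q), -1))) (Function('X')(q, s) = Add(Mul(s, Mul(2, Pow(Add(4, q), -1))), 3) = Add(Mul(2, s, Pow(Add(4, q), -1)), 3) = Add(3, Mul(2, s, Pow(Add(4, q), -1))))
Add(Mul(19408, Pow(12430, -1)), Mul(24993, Pow(Function('X')(121, 37), -1))) = Add(Mul(19408, Pow(12430, -1)), Mul(24993, Pow(Mul(Pow(Add(4, 121), -1), Add(12, Mul(2, 37), Mul(3, 121))), -1))) = Add(Mul(19408, Rational(1, 12430)), Mul(24993, Pow(Mul(Pow(125, -1), Add(12, 74, 363)), -1))) = Add(Rational(9704, 6215), Mul(24993, Pow(Mul(Rational(1, 125), 449), -1))) = Add(Rational(9704, 6215), Mul(24993, Pow(Rational(449, 125), -1))) = Add(Rational(9704, 6215), Mul(24993, Rational(125, 449))) = Add(Rational(9704, 6215), Rational(3124125, 449)) = Rational(19420793971, 2790535)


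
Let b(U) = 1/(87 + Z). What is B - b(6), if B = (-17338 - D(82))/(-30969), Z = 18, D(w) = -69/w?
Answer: 48911159/88881030 ≈ 0.55030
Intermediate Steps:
b(U) = 1/105 (b(U) = 1/(87 + 18) = 1/105)
B = 1421647/2539458 (B = (-17338 - (-69)/82)/(-30969) = (-17338 - (-69)/82)*(-1/30969) = (-17338 - 1*(-69/82))*(-1/30969) = (-17338 + 69/82)*(-1/30969) = -1421647/82*(-1/30969) = 1421647/2539458 ≈ 0.55982)
B - b(6) = 1421647/2539458 - 1*1/105 = 1421647/2539458 - 1/105 = 48911159/88881030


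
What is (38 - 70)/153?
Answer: -32/153 ≈ -0.20915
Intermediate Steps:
(38 - 70)/153 = (1/153)*(-32) = -32/153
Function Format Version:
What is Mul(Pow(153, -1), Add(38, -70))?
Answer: Rational(-32, 153) ≈ -0.20915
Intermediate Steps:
Mul(Pow(153, -1), Add(38, -70)) = Mul(Rational(1, 153), -32) = Rational(-32, 153)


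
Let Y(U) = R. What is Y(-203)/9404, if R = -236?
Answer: -59/2351 ≈ -0.025096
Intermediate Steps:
Y(U) = -236
Y(-203)/9404 = -236/9404 = -236*1/9404 = -59/2351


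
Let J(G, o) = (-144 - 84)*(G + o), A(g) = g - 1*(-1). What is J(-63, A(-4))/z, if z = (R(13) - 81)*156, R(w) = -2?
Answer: -1254/1079 ≈ -1.1622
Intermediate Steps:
A(g) = 1 + g (A(g) = g + 1 = 1 + g)
z = -12948 (z = (-2 - 81)*156 = -83*156 = -12948)
J(G, o) = -228*G - 228*o (J(G, o) = -228*(G + o) = -228*G - 228*o)
J(-63, A(-4))/z = (-228*(-63) - 228*(1 - 4))/(-12948) = (14364 - 228*(-3))*(-1/12948) = (14364 + 684)*(-1/12948) = 15048*(-1/12948) = -1254/1079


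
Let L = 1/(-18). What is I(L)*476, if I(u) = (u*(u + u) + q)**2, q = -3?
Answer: 27991775/6561 ≈ 4266.4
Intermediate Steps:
L = -1/18 ≈ -0.055556
I(u) = (-3 + 2*u**2)**2 (I(u) = (u*(u + u) - 3)**2 = (u*(2*u) - 3)**2 = (2*u**2 - 3)**2 = (-3 + 2*u**2)**2)
I(L)*476 = (-3 + 2*(-1/18)**2)**2*476 = (-3 + 2*(1/324))**2*476 = (-3 + 1/162)**2*476 = (-485/162)**2*476 = (235225/26244)*476 = 27991775/6561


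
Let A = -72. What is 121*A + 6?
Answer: -8706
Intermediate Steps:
121*A + 6 = 121*(-72) + 6 = -8712 + 6 = -8706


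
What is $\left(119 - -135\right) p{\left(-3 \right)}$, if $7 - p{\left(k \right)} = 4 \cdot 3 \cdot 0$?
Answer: $1778$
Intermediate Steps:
$p{\left(k \right)} = 7$ ($p{\left(k \right)} = 7 - 4 \cdot 3 \cdot 0 = 7 - 12 \cdot 0 = 7 - 0 = 7 + 0 = 7$)
$\left(119 - -135\right) p{\left(-3 \right)} = \left(119 - -135\right) 7 = \left(119 + 135\right) 7 = 254 \cdot 7 = 1778$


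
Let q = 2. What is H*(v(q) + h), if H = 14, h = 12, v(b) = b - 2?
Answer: 168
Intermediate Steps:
v(b) = -2 + b
H*(v(q) + h) = 14*((-2 + 2) + 12) = 14*(0 + 12) = 14*12 = 168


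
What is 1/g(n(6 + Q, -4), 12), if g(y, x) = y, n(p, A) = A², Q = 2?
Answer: 1/16 ≈ 0.062500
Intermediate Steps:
1/g(n(6 + Q, -4), 12) = 1/((-4)²) = 1/16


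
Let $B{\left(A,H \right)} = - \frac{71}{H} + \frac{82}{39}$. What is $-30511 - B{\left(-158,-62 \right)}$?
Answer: $- \frac{73783451}{2418} \approx -30514.0$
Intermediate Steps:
$B{\left(A,H \right)} = \frac{82}{39} - \frac{71}{H}$ ($B{\left(A,H \right)} = - \frac{71}{H} + 82 \cdot \frac{1}{39} = - \frac{71}{H} + \frac{82}{39} = \frac{82}{39} - \frac{71}{H}$)
$-30511 - B{\left(-158,-62 \right)} = -30511 - \left(\frac{82}{39} - \frac{71}{-62}\right) = -30511 - \left(\frac{82}{39} - - \frac{71}{62}\right) = -30511 - \left(\frac{82}{39} + \frac{71}{62}\right) = -30511 - \frac{7853}{2418} = - \frac{73783451}{2418}$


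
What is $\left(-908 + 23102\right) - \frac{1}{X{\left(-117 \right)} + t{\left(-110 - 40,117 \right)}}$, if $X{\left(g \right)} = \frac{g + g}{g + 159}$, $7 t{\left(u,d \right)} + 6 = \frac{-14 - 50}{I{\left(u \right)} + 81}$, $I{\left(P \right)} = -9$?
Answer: $\frac{1309455}{59} \approx 22194.0$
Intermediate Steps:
$t{\left(u,d \right)} = - \frac{62}{63}$ ($t{\left(u,d \right)} = - \frac{6}{7} + \frac{\left(-14 - 50\right) \frac{1}{-9 + 81}}{7} = - \frac{6}{7} + \frac{\left(-64\right) \frac{1}{72}}{7} = - \frac{6}{7} + \frac{1}{7} \left(- \frac{8}{9}\right) = - \frac{6}{7} - \frac{8}{63} = - \frac{62}{63}$)
$X{\left(g \right)} = \frac{2 g}{159 + g}$
$\left(-908 + 23102\right) - \frac{1}{X{\left(-117 \right)} + t{\left(-110 - 40,117 \right)}} = \left(-908 + 23102\right) - \frac{1}{2 \left(-117\right) \frac{1}{159 - 117} - \frac{62}{63}} = 22194 - \frac{1}{2 \left(-117\right) \frac{1}{42} - \frac{62}{63}} = 22194 - \frac{1}{- \frac{39}{7} - \frac{62}{63}} = 22194 - \frac{1}{- \frac{59}{9}} = 22194 - - \frac{9}{59} = 22194 + \frac{9}{59} = \frac{1309455}{59}$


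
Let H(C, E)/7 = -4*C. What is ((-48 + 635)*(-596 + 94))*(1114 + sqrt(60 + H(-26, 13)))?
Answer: -328266836 - 589348*sqrt(197) ≈ -3.3654e+8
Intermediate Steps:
H(C, E) = -28*C (H(C, E) = 7*(-4*C) = -28*C)
((-48 + 635)*(-596 + 94))*(1114 + sqrt(60 + H(-26, 13))) = ((-48 + 635)*(-596 + 94))*(1114 + sqrt(60 - 28*(-26))) = (587*(-502))*(1114 + sqrt(60 + 728)) = -294674*(1114 + sqrt(788)) = -294674*(1114 + 2*sqrt(197)) = -328266836 - 589348*sqrt(197)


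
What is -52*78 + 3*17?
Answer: -4005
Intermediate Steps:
-52*78 + 3*17 = -4056 + 51 = -4005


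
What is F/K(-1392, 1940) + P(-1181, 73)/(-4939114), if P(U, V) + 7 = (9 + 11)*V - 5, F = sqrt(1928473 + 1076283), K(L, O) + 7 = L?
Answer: -724/2469557 - 2*sqrt(751189)/1399 ≈ -1.2393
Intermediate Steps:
K(L, O) = -7 + L
F = 2*sqrt(751189) (F = sqrt(3004756) = 2*sqrt(751189) ≈ 1733.4)
P(U, V) = -12 + 20*V (P(U, V) = -7 + ((9 + 11)*V - 5) = -7 + (20*V - 5) = -7 + (-5 + 20*V) = -12 + 20*V)
F/K(-1392, 1940) + P(-1181, 73)/(-4939114) = (2*sqrt(751189))/(-7 - 1392) + (-12 + 20*73)/(-4939114) = (2*sqrt(751189))/(-1399) + (-12 + 1460)*(-1/4939114) = (2*sqrt(751189))*(-1/1399) + 1448*(-1/4939114) = -2*sqrt(751189)/1399 - 724/2469557 = -724/2469557 - 2*sqrt(751189)/1399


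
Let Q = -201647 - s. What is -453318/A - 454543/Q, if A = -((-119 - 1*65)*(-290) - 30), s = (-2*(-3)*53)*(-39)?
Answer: 2200578862/201848717 ≈ 10.902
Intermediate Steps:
s = -12402 (s = (6*53)*(-39) = 318*(-39) = -12402)
Q = -189245 (Q = -201647 - 1*(-12402) = -201647 + 12402 = -189245)
A = -53330 (A = -((-119 - 65)*(-290) - 30) = -(-184*(-290) - 30) = -(53360 - 30) = -1*53330 = -53330)
-453318/A - 454543/Q = -453318/(-53330) - 454543/(-189245) = -453318*(-1/53330) - 454543*(-1/189245) = 226659/26665 + 454543/189245 = 2200578862/201848717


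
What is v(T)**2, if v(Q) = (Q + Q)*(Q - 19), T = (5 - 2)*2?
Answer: 24336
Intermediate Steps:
T = 6 (T = 3*2 = 6)
v(Q) = 2*Q*(-19 + Q) (v(Q) = (2*Q)*(-19 + Q) = 2*Q*(-19 + Q))
v(T)**2 = (2*6*(-19 + 6))**2 = (2*6*(-13))**2 = (-156)**2 = 24336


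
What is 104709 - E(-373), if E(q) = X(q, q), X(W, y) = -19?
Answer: 104728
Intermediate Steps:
E(q) = -19
104709 - E(-373) = 104709 - 1*(-19) = 104709 + 19 = 104728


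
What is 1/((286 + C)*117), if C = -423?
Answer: -1/16029 ≈ -6.2387e-5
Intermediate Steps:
1/((286 + C)*117) = 1/((286 - 423)*117) = 1/(-137*117) = 1/(-16029) = -1/16029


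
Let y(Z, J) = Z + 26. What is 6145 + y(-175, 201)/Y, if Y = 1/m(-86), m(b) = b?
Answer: 18959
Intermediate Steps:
y(Z, J) = 26 + Z
Y = -1/86 (Y = 1/(-86) = -1/86 ≈ -0.011628)
6145 + y(-175, 201)/Y = 6145 + (26 - 175)/(-1/86) = 6145 - 149*(-86) = 6145 + 12814 = 18959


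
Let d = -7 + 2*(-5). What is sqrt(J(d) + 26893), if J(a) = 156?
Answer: sqrt(27049) ≈ 164.47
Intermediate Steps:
d = -17 (d = -7 - 10 = -17)
sqrt(J(d) + 26893) = sqrt(156 + 26893) = sqrt(27049)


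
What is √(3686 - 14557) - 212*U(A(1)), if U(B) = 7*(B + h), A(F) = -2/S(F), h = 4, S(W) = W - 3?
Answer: -7420 + I*√10871 ≈ -7420.0 + 104.26*I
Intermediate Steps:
S(W) = -3 + W
A(F) = -2/(-3 + F)
U(B) = 28 + 7*B (U(B) = 7*(B + 4) = 7*(4 + B) = 28 + 7*B)
√(3686 - 14557) - 212*U(A(1)) = √(3686 - 14557) - 212*(28 + 7*(-2/(-3 + 1))) = √(-10871) - 212*(28 + 7*(-2/(-2))) = I*√10871 - 212*(28 + 7*(-2*(-½))) = I*√10871 - 212*(28 + 7*1) = I*√10871 - 212*(28 + 7) = I*√10871 - 212*35 = I*√10871 - 1*7420 = I*√10871 - 7420 = -7420 + I*√10871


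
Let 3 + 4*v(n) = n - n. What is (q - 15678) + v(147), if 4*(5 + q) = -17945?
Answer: -20170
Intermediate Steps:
q = -17965/4 (q = -5 + (¼)*(-17945) = -5 - 17945/4 = -17965/4 ≈ -4491.3)
v(n) = -¾ (v(n) = -¾ + (n - n)/4 = -¾ + (¼)*0 = -¾ + 0 = -¾)
(q - 15678) + v(147) = (-17965/4 - 15678) - ¾ = -80677/4 - ¾ = -20170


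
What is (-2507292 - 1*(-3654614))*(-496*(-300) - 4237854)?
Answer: -4691461613388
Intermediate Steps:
(-2507292 - 1*(-3654614))*(-496*(-300) - 4237854) = (-2507292 + 3654614)*(148800 - 4237854) = 1147322*(-4089054) = -4691461613388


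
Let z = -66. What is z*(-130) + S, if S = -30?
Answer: 8550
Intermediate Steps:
z*(-130) + S = -66*(-130) - 30 = 8580 - 30 = 8550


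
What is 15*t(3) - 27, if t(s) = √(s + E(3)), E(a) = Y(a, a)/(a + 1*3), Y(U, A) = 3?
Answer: -27 + 15*√14/2 ≈ 1.0624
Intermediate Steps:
E(a) = 3/(3 + a) (E(a) = 3/(a + 1*3) = 3/(a + 3) = 3/(3 + a))
t(s) = √(½ + s) (t(s) = √(s + 3/(3 + 3)) = √(s + 3/6) = √(s + 3*(⅙)) = √(s + ½) = √(½ + s))
15*t(3) - 27 = 15*(√(2 + 4*3)/2) - 27 = 15*(√(2 + 12)/2) - 27 = 15*(√14/2) - 27 = 15*√14/2 - 27 = -27 + 15*√14/2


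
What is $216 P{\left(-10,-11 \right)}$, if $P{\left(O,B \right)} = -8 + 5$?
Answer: $-648$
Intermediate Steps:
$P{\left(O,B \right)} = -3$
$216 P{\left(-10,-11 \right)} = 216 \left(-3\right) = -648$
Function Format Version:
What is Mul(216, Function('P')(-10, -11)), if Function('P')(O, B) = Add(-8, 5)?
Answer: -648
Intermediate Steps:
Function('P')(O, B) = -3
Mul(216, Function('P')(-10, -11)) = Mul(216, -3) = -648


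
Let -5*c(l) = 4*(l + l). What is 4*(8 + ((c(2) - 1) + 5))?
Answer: 176/5 ≈ 35.200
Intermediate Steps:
c(l) = -8*l/5 (c(l) = -4*(l + l)/5 = -4*2*l/5 = -8*l/5)
4*(8 + ((c(2) - 1) + 5)) = 4*(8 + ((-8/5*2 - 1) + 5)) = 4*(8 + ((-16/5 - 1) + 5)) = 4*(8 + (-21/5 + 5)) = 4*(8 + 4/5) = 4*(44/5) = 176/5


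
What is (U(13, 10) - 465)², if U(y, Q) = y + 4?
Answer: 200704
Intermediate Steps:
U(y, Q) = 4 + y
(U(13, 10) - 465)² = ((4 + 13) - 465)² = (17 - 465)² = (-448)² = 200704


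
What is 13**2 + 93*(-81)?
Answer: -7364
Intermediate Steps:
13**2 + 93*(-81) = 169 - 7533 = -7364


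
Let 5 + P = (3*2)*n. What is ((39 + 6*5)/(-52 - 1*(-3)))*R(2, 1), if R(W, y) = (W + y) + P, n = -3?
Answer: 1380/49 ≈ 28.163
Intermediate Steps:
P = -23 (P = -5 + (3*2)*(-3) = -5 + 6*(-3) = -5 - 18 = -23)
R(W, y) = -23 + W + y (R(W, y) = (W + y) - 23 = -23 + W + y)
((39 + 6*5)/(-52 - 1*(-3)))*R(2, 1) = ((39 + 6*5)/(-52 - 1*(-3)))*(-23 + 2 + 1) = ((39 + 30)/(-52 + 3))*(-20) = (69/(-49))*(-20) = (69*(-1/49))*(-20) = -69/49*(-20) = 1380/49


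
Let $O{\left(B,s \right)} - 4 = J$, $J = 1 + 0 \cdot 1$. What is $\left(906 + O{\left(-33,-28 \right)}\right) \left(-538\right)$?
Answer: $-490118$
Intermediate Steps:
$J = 1$ ($J = 1 + 0 = 1$)
$O{\left(B,s \right)} = 5$ ($O{\left(B,s \right)} = 4 + 1 = 5$)
$\left(906 + O{\left(-33,-28 \right)}\right) \left(-538\right) = \left(906 + 5\right) \left(-538\right) = 911 \left(-538\right) = -490118$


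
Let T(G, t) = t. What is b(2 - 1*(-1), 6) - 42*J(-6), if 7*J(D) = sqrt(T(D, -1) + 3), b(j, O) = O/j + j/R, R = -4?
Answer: 5/4 - 6*sqrt(2) ≈ -7.2353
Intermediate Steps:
b(j, O) = -j/4 + O/j (b(j, O) = O/j + j/(-4) = O/j + j*(-1/4) = O/j - j/4 = -j/4 + O/j)
J(D) = sqrt(2)/7 (J(D) = sqrt(-1 + 3)/7 = sqrt(2)/7)
b(2 - 1*(-1), 6) - 42*J(-6) = (-(2 - 1*(-1))/4 + 6/(2 - 1*(-1))) - 6*sqrt(2) = (-(2 + 1)/4 + 6/(2 + 1)) - 6*sqrt(2) = (-1/4*3 + 6/3) - 6*sqrt(2) = (-3/4 + 6*(1/3)) - 6*sqrt(2) = (-3/4 + 2) - 6*sqrt(2) = 5/4 - 6*sqrt(2)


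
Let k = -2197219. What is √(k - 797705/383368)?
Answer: 19*I*√223634231946834/191684 ≈ 1482.3*I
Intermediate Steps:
√(k - 797705/383368) = √(-2197219 - 797705/383368) = √(-842344251297/383368) = 19*I*√223634231946834/191684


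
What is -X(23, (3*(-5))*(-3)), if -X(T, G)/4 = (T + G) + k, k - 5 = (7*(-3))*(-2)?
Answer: 460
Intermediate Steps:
k = 47 (k = 5 + (7*(-3))*(-2) = 5 - 21*(-2) = 5 + 42 = 47)
X(T, G) = -188 - 4*G - 4*T (X(T, G) = -4*((T + G) + 47) = -4*((G + T) + 47) = -4*(47 + G + T) = -188 - 4*G - 4*T)
-X(23, (3*(-5))*(-3)) = -(-188 - 4*3*(-5)*(-3) - 4*23) = -(-188 - (-60)*(-3) - 92) = -(-188 - 4*45 - 92) = -(-188 - 180 - 92) = -1*(-460) = 460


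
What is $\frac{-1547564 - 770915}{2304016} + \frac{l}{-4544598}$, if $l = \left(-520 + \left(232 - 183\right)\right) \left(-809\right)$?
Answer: $- \frac{1902412496511}{1745137750928} \approx -1.0901$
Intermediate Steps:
$l = 381039$ ($l = \left(-520 + \left(232 - 183\right)\right) \left(-809\right) = \left(-520 + 49\right) \left(-809\right) = \left(-471\right) \left(-809\right) = 381039$)
$\frac{-1547564 - 770915}{2304016} + \frac{l}{-4544598} = \frac{-1547564 - 770915}{2304016} + \frac{381039}{-4544598} = \left(-1547564 - 770915\right) \frac{1}{2304016} + 381039 \left(- \frac{1}{4544598}\right) = \left(-2318479\right) \frac{1}{2304016} - \frac{127013}{1514866} = - \frac{2318479}{2304016} - \frac{127013}{1514866} = - \frac{1902412496511}{1745137750928}$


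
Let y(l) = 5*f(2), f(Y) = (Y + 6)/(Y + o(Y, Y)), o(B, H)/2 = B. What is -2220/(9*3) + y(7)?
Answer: -680/9 ≈ -75.556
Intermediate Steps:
o(B, H) = 2*B
f(Y) = (6 + Y)/(3*Y) (f(Y) = (Y + 6)/(Y + 2*Y) = (6 + Y)/((3*Y)) = (6 + Y)*(1/(3*Y)) = (6 + Y)/(3*Y))
y(l) = 20/3 (y(l) = 5*((⅓)*(6 + 2)/2) = 5*((⅓)*(½)*8) = 5*(4/3) = 20/3)
-2220/(9*3) + y(7) = -2220/(9*3) + 20/3 = -2220/27 + 20/3 = -20*37/9 + 20/3 = -740/9 + 20/3 = -680/9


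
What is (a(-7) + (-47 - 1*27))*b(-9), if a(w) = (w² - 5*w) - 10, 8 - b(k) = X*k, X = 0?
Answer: 0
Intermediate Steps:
b(k) = 8 (b(k) = 8 - 0*k = 8 - 1*0 = 8 + 0 = 8)
a(w) = -10 + w² - 5*w
(a(-7) + (-47 - 1*27))*b(-9) = ((-10 + (-7)² - 5*(-7)) + (-47 - 1*27))*8 = ((-10 + 49 + 35) + (-47 - 27))*8 = (74 - 74)*8 = 0*8 = 0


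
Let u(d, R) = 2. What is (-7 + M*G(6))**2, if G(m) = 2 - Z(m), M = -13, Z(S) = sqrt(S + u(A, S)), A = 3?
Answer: 2441 - 1716*sqrt(2) ≈ 14.210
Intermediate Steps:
Z(S) = sqrt(2 + S) (Z(S) = sqrt(S + 2) = sqrt(2 + S))
G(m) = 2 - sqrt(2 + m)
(-7 + M*G(6))**2 = (-7 - 13*(2 - sqrt(2 + 6)))**2 = (-7 - 13*(2 - sqrt(8)))**2 = (-7 - 13*(2 - 2*sqrt(2)))**2 = (-7 + (-26 + 26*sqrt(2)))**2 = (-33 + 26*sqrt(2))**2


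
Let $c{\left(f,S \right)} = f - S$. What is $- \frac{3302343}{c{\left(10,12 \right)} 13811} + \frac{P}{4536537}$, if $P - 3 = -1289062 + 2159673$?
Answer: $\frac{15005249306099}{125308225014} \approx 119.75$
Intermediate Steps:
$P = 870614$ ($P = 3 + \left(-1289062 + 2159673\right) = 3 + 870611 = 870614$)
$- \frac{3302343}{c{\left(10,12 \right)} 13811} + \frac{P}{4536537} = - \frac{3302343}{\left(10 - 12\right) 13811} + \frac{870614}{4536537} = - \frac{3302343}{\left(10 - 12\right) 13811} + 870614 \cdot \frac{1}{4536537} = - \frac{3302343}{\left(-2\right) 13811} + \frac{870614}{4536537} = - \frac{3302343}{-27622} + \frac{870614}{4536537} = \left(-3302343\right) \left(- \frac{1}{27622}\right) + \frac{870614}{4536537} = \frac{3302343}{27622} + \frac{870614}{4536537} = \frac{15005249306099}{125308225014}$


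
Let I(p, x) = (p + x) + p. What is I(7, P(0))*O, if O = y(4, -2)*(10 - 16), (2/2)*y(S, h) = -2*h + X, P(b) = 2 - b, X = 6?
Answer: -960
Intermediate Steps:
y(S, h) = 6 - 2*h (y(S, h) = -2*h + 6 = 6 - 2*h)
I(p, x) = x + 2*p
O = -60 (O = (6 - 2*(-2))*(10 - 16) = (6 + 4)*(-6) = 10*(-6) = -60)
I(7, P(0))*O = ((2 - 1*0) + 2*7)*(-60) = ((2 + 0) + 14)*(-60) = (2 + 14)*(-60) = 16*(-60) = -960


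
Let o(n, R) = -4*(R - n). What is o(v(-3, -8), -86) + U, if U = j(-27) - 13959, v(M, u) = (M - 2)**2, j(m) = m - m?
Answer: -13515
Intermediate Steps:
j(m) = 0
v(M, u) = (-2 + M)**2
o(n, R) = -4*R + 4*n
U = -13959 (U = 0 - 13959 = -13959)
o(v(-3, -8), -86) + U = (-4*(-86) + 4*(-2 - 3)**2) - 13959 = (344 + 4*(-5)**2) - 13959 = (344 + 4*25) - 13959 = (344 + 100) - 13959 = 444 - 13959 = -13515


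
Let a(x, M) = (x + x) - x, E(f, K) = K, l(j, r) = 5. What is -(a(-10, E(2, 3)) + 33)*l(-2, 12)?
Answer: -115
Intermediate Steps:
a(x, M) = x (a(x, M) = 2*x - x = x)
-(a(-10, E(2, 3)) + 33)*l(-2, 12) = -(-10 + 33)*5 = -23*5 = -1*115 = -115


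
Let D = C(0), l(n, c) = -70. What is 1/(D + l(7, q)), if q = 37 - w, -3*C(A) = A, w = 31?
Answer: -1/70 ≈ -0.014286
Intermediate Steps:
C(A) = -A/3
q = 6 (q = 37 - 1*31 = 37 - 31 = 6)
D = 0 (D = -⅓*0 = 0)
1/(D + l(7, q)) = 1/(0 - 70) = 1/(-70) = -1/70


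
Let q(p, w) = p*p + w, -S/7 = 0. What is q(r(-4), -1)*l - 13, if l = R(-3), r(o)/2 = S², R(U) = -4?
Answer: -9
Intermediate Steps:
S = 0 (S = -7*0 = 0)
r(o) = 0 (r(o) = 2*0² = 2*0 = 0)
q(p, w) = w + p² (q(p, w) = p² + w = w + p²)
l = -4
q(r(-4), -1)*l - 13 = (-1 + 0²)*(-4) - 13 = (-1 + 0)*(-4) - 13 = -1*(-4) - 13 = 4 - 13 = -9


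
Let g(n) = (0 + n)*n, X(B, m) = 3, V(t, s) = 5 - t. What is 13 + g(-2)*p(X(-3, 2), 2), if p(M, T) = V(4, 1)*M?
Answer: 25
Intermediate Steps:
p(M, T) = M (p(M, T) = (5 - 1*4)*M = (5 - 4)*M = 1*M = M)
g(n) = n² (g(n) = n*n = n²)
13 + g(-2)*p(X(-3, 2), 2) = 13 + (-2)²*3 = 13 + 4*3 = 13 + 12 = 25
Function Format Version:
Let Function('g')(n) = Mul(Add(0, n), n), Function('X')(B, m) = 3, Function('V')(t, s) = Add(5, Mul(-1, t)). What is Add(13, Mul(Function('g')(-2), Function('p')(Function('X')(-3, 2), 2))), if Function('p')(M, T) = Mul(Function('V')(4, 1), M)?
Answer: 25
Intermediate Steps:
Function('p')(M, T) = M (Function('p')(M, T) = Mul(Add(5, Mul(-1, 4)), M) = Mul(Add(5, -4), M) = Mul(1, M) = M)
Function('g')(n) = Pow(n, 2) (Function('g')(n) = Mul(n, n) = Pow(n, 2))
Add(13, Mul(Function('g')(-2), Function('p')(Function('X')(-3, 2), 2))) = Add(13, Mul(Pow(-2, 2), 3)) = Add(13, Mul(4, 3)) = Add(13, 12) = 25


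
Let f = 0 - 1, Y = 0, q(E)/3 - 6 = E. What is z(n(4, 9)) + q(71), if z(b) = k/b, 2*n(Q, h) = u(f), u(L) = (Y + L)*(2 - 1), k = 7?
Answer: 217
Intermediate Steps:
q(E) = 18 + 3*E
f = -1
u(L) = L (u(L) = (0 + L)*(2 - 1) = L*1 = L)
n(Q, h) = -½ (n(Q, h) = (½)*(-1) = -½)
z(b) = 7/b
z(n(4, 9)) + q(71) = 7/(-½) + (18 + 3*71) = 7*(-2) + (18 + 213) = -14 + 231 = 217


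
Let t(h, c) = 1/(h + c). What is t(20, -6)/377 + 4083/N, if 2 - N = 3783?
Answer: -21546293/19956118 ≈ -1.0797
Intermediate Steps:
N = -3781 (N = 2 - 1*3783 = 2 - 3783 = -3781)
t(h, c) = 1/(c + h)
t(20, -6)/377 + 4083/N = 1/((-6 + 20)*377) + 4083/(-3781) = (1/377)/14 + 4083*(-1/3781) = (1/14)*(1/377) - 4083/3781 = 1/5278 - 4083/3781 = -21546293/19956118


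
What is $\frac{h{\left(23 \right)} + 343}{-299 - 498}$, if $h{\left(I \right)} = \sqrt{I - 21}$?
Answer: $- \frac{343}{797} - \frac{\sqrt{2}}{797} \approx -0.43214$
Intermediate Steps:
$h{\left(I \right)} = \sqrt{-21 + I}$
$\frac{h{\left(23 \right)} + 343}{-299 - 498} = \frac{\sqrt{-21 + 23} + 343}{-299 - 498} = \frac{\sqrt{2} + 343}{-797} = \left(343 + \sqrt{2}\right) \left(- \frac{1}{797}\right) = - \frac{343}{797} - \frac{\sqrt{2}}{797}$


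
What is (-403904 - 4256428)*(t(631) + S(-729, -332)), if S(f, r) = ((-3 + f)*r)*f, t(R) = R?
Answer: 825642429303180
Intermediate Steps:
S(f, r) = f*r*(-3 + f) (S(f, r) = (r*(-3 + f))*f = f*r*(-3 + f))
(-403904 - 4256428)*(t(631) + S(-729, -332)) = (-403904 - 4256428)*(631 - 729*(-332)*(-3 - 729)) = -4660332*(631 - 729*(-332)*(-732)) = -4660332*(631 - 177164496) = -4660332*(-177163865) = 825642429303180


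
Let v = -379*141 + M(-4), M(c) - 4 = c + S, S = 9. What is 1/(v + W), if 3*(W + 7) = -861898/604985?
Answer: -1814955/96986612233 ≈ -1.8713e-5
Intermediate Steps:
M(c) = 13 + c (M(c) = 4 + (c + 9) = 4 + (9 + c) = 13 + c)
v = -53430 (v = -379*141 + (13 - 4) = -53439 + 9 = -53430)
W = -13566583/1814955 (W = -7 + (-861898/604985)/3 = -7 + (-861898*1/604985)/3 = -7 + (1/3)*(-861898/604985) = -7 - 861898/1814955 = -13566583/1814955 ≈ -7.4749)
1/(v + W) = 1/(-53430 - 13566583/1814955) = 1/(-96986612233/1814955) = -1814955/96986612233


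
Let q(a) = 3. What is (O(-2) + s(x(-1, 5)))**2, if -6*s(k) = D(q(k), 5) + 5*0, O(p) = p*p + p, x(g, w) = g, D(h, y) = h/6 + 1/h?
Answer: 4489/1296 ≈ 3.4637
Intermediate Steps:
D(h, y) = 1/h + h/6 (D(h, y) = h*(1/6) + 1/h = h/6 + 1/h = 1/h + h/6)
O(p) = p + p**2 (O(p) = p**2 + p = p + p**2)
s(k) = -5/36 (s(k) = -((1/3 + (1/6)*3) + 5*0)/6 = -((1/3 + 1/2) + 0)/6 = -(5/6 + 0)/6 = -1/6*5/6 = -5/36)
(O(-2) + s(x(-1, 5)))**2 = (-2*(1 - 2) - 5/36)**2 = (-2*(-1) - 5/36)**2 = (2 - 5/36)**2 = (67/36)**2 = 4489/1296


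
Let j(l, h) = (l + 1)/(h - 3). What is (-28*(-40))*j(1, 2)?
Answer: -2240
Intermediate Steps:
j(l, h) = (1 + l)/(-3 + h)
(-28*(-40))*j(1, 2) = (-28*(-40))*((1 + 1)/(-3 + 2)) = 1120*(2/(-1)) = 1120*(-1*2) = 1120*(-2) = -2240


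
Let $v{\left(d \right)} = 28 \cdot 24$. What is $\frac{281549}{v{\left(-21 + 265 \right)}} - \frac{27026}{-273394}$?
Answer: $\frac{38495984389}{91860384} \approx 419.07$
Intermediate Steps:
$v{\left(d \right)} = 672$
$\frac{281549}{v{\left(-21 + 265 \right)}} - \frac{27026}{-273394} = \frac{281549}{672} - \frac{27026}{-273394} = 281549 \cdot \frac{1}{672} - - \frac{13513}{136697} = \frac{281549}{672} + \frac{13513}{136697} = \frac{38495984389}{91860384}$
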